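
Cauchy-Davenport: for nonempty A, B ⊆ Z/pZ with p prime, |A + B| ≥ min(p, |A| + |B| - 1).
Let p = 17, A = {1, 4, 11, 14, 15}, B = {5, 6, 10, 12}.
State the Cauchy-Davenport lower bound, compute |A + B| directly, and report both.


Cauchy-Davenport: |A + B| ≥ min(p, |A| + |B| - 1) for A, B nonempty in Z/pZ.
|A| = 5, |B| = 4, p = 17.
CD lower bound = min(17, 5 + 4 - 1) = min(17, 8) = 8.
Compute A + B mod 17 directly:
a = 1: 1+5=6, 1+6=7, 1+10=11, 1+12=13
a = 4: 4+5=9, 4+6=10, 4+10=14, 4+12=16
a = 11: 11+5=16, 11+6=0, 11+10=4, 11+12=6
a = 14: 14+5=2, 14+6=3, 14+10=7, 14+12=9
a = 15: 15+5=3, 15+6=4, 15+10=8, 15+12=10
A + B = {0, 2, 3, 4, 6, 7, 8, 9, 10, 11, 13, 14, 16}, so |A + B| = 13.
Verify: 13 ≥ 8? Yes ✓.

CD lower bound = 8, actual |A + B| = 13.


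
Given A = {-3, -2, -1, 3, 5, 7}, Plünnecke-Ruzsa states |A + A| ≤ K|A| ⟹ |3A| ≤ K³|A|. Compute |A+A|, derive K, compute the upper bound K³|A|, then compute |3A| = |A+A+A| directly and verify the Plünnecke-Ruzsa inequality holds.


|A| = 6.
Step 1: Compute A + A by enumerating all 36 pairs.
A + A = {-6, -5, -4, -3, -2, 0, 1, 2, 3, 4, 5, 6, 8, 10, 12, 14}, so |A + A| = 16.
Step 2: Doubling constant K = |A + A|/|A| = 16/6 = 16/6 ≈ 2.6667.
Step 3: Plünnecke-Ruzsa gives |3A| ≤ K³·|A| = (2.6667)³ · 6 ≈ 113.7778.
Step 4: Compute 3A = A + A + A directly by enumerating all triples (a,b,c) ∈ A³; |3A| = 27.
Step 5: Check 27 ≤ 113.7778? Yes ✓.

K = 16/6, Plünnecke-Ruzsa bound K³|A| ≈ 113.7778, |3A| = 27, inequality holds.


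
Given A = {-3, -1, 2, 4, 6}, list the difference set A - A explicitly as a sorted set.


A - A = {a - a' : a, a' ∈ A}.
Compute a - a' for each ordered pair (a, a'):
a = -3: -3--3=0, -3--1=-2, -3-2=-5, -3-4=-7, -3-6=-9
a = -1: -1--3=2, -1--1=0, -1-2=-3, -1-4=-5, -1-6=-7
a = 2: 2--3=5, 2--1=3, 2-2=0, 2-4=-2, 2-6=-4
a = 4: 4--3=7, 4--1=5, 4-2=2, 4-4=0, 4-6=-2
a = 6: 6--3=9, 6--1=7, 6-2=4, 6-4=2, 6-6=0
Collecting distinct values (and noting 0 appears from a-a):
A - A = {-9, -7, -5, -4, -3, -2, 0, 2, 3, 4, 5, 7, 9}
|A - A| = 13

A - A = {-9, -7, -5, -4, -3, -2, 0, 2, 3, 4, 5, 7, 9}


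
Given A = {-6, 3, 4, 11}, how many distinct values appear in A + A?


A + A = {a + a' : a, a' ∈ A}; |A| = 4.
General bounds: 2|A| - 1 ≤ |A + A| ≤ |A|(|A|+1)/2, i.e. 7 ≤ |A + A| ≤ 10.
Lower bound 2|A|-1 is attained iff A is an arithmetic progression.
Enumerate sums a + a' for a ≤ a' (symmetric, so this suffices):
a = -6: -6+-6=-12, -6+3=-3, -6+4=-2, -6+11=5
a = 3: 3+3=6, 3+4=7, 3+11=14
a = 4: 4+4=8, 4+11=15
a = 11: 11+11=22
Distinct sums: {-12, -3, -2, 5, 6, 7, 8, 14, 15, 22}
|A + A| = 10

|A + A| = 10


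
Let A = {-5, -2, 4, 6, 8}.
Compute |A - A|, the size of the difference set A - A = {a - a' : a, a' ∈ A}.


A - A = {a - a' : a, a' ∈ A}; |A| = 5.
Bounds: 2|A|-1 ≤ |A - A| ≤ |A|² - |A| + 1, i.e. 9 ≤ |A - A| ≤ 21.
Note: 0 ∈ A - A always (from a - a). The set is symmetric: if d ∈ A - A then -d ∈ A - A.
Enumerate nonzero differences d = a - a' with a > a' (then include -d):
Positive differences: {2, 3, 4, 6, 8, 9, 10, 11, 13}
Full difference set: {0} ∪ (positive diffs) ∪ (negative diffs).
|A - A| = 1 + 2·9 = 19 (matches direct enumeration: 19).

|A - A| = 19


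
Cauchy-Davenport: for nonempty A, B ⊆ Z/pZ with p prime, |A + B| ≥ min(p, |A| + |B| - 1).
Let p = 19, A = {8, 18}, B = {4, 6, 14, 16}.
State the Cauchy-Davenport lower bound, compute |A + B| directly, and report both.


Cauchy-Davenport: |A + B| ≥ min(p, |A| + |B| - 1) for A, B nonempty in Z/pZ.
|A| = 2, |B| = 4, p = 19.
CD lower bound = min(19, 2 + 4 - 1) = min(19, 5) = 5.
Compute A + B mod 19 directly:
a = 8: 8+4=12, 8+6=14, 8+14=3, 8+16=5
a = 18: 18+4=3, 18+6=5, 18+14=13, 18+16=15
A + B = {3, 5, 12, 13, 14, 15}, so |A + B| = 6.
Verify: 6 ≥ 5? Yes ✓.

CD lower bound = 5, actual |A + B| = 6.


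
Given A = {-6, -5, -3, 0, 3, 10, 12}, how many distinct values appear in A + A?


A + A = {a + a' : a, a' ∈ A}; |A| = 7.
General bounds: 2|A| - 1 ≤ |A + A| ≤ |A|(|A|+1)/2, i.e. 13 ≤ |A + A| ≤ 28.
Lower bound 2|A|-1 is attained iff A is an arithmetic progression.
Enumerate sums a + a' for a ≤ a' (symmetric, so this suffices):
a = -6: -6+-6=-12, -6+-5=-11, -6+-3=-9, -6+0=-6, -6+3=-3, -6+10=4, -6+12=6
a = -5: -5+-5=-10, -5+-3=-8, -5+0=-5, -5+3=-2, -5+10=5, -5+12=7
a = -3: -3+-3=-6, -3+0=-3, -3+3=0, -3+10=7, -3+12=9
a = 0: 0+0=0, 0+3=3, 0+10=10, 0+12=12
a = 3: 3+3=6, 3+10=13, 3+12=15
a = 10: 10+10=20, 10+12=22
a = 12: 12+12=24
Distinct sums: {-12, -11, -10, -9, -8, -6, -5, -3, -2, 0, 3, 4, 5, 6, 7, 9, 10, 12, 13, 15, 20, 22, 24}
|A + A| = 23

|A + A| = 23


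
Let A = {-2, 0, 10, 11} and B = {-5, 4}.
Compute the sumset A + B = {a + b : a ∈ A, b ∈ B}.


A + B = {a + b : a ∈ A, b ∈ B}.
Enumerate all |A|·|B| = 4·2 = 8 pairs (a, b) and collect distinct sums.
a = -2: -2+-5=-7, -2+4=2
a = 0: 0+-5=-5, 0+4=4
a = 10: 10+-5=5, 10+4=14
a = 11: 11+-5=6, 11+4=15
Collecting distinct sums: A + B = {-7, -5, 2, 4, 5, 6, 14, 15}
|A + B| = 8

A + B = {-7, -5, 2, 4, 5, 6, 14, 15}


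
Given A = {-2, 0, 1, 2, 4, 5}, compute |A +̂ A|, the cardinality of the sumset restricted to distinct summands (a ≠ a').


Restricted sumset: A +̂ A = {a + a' : a ∈ A, a' ∈ A, a ≠ a'}.
Equivalently, take A + A and drop any sum 2a that is achievable ONLY as a + a for a ∈ A (i.e. sums representable only with equal summands).
Enumerate pairs (a, a') with a < a' (symmetric, so each unordered pair gives one sum; this covers all a ≠ a'):
  -2 + 0 = -2
  -2 + 1 = -1
  -2 + 2 = 0
  -2 + 4 = 2
  -2 + 5 = 3
  0 + 1 = 1
  0 + 2 = 2
  0 + 4 = 4
  0 + 5 = 5
  1 + 2 = 3
  1 + 4 = 5
  1 + 5 = 6
  2 + 4 = 6
  2 + 5 = 7
  4 + 5 = 9
Collected distinct sums: {-2, -1, 0, 1, 2, 3, 4, 5, 6, 7, 9}
|A +̂ A| = 11
(Reference bound: |A +̂ A| ≥ 2|A| - 3 for |A| ≥ 2, with |A| = 6 giving ≥ 9.)

|A +̂ A| = 11


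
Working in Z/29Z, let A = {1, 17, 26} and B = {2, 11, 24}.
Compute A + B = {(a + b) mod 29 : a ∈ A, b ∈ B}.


Work in Z/29Z: reduce every sum a + b modulo 29.
Enumerate all 9 pairs:
a = 1: 1+2=3, 1+11=12, 1+24=25
a = 17: 17+2=19, 17+11=28, 17+24=12
a = 26: 26+2=28, 26+11=8, 26+24=21
Distinct residues collected: {3, 8, 12, 19, 21, 25, 28}
|A + B| = 7 (out of 29 total residues).

A + B = {3, 8, 12, 19, 21, 25, 28}


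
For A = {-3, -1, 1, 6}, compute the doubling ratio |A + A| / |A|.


|A| = 4.
Compute A + A by enumerating all 16 pairs.
A + A = {-6, -4, -2, 0, 2, 3, 5, 7, 12}, so |A + A| = 9.
K = |A + A| / |A| = 9/4 (already in lowest terms) ≈ 2.2500.
Reference: AP of size 4 gives K = 7/4 ≈ 1.7500; a fully generic set of size 4 gives K ≈ 2.5000.

|A| = 4, |A + A| = 9, K = 9/4.


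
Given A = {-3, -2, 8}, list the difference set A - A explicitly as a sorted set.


A - A = {a - a' : a, a' ∈ A}.
Compute a - a' for each ordered pair (a, a'):
a = -3: -3--3=0, -3--2=-1, -3-8=-11
a = -2: -2--3=1, -2--2=0, -2-8=-10
a = 8: 8--3=11, 8--2=10, 8-8=0
Collecting distinct values (and noting 0 appears from a-a):
A - A = {-11, -10, -1, 0, 1, 10, 11}
|A - A| = 7

A - A = {-11, -10, -1, 0, 1, 10, 11}


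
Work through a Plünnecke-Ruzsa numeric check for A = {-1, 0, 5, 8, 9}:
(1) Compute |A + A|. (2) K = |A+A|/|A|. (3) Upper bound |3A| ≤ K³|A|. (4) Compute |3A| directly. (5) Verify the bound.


|A| = 5.
Step 1: Compute A + A by enumerating all 25 pairs.
A + A = {-2, -1, 0, 4, 5, 7, 8, 9, 10, 13, 14, 16, 17, 18}, so |A + A| = 14.
Step 2: Doubling constant K = |A + A|/|A| = 14/5 = 14/5 ≈ 2.8000.
Step 3: Plünnecke-Ruzsa gives |3A| ≤ K³·|A| = (2.8000)³ · 5 ≈ 109.7600.
Step 4: Compute 3A = A + A + A directly by enumerating all triples (a,b,c) ∈ A³; |3A| = 27.
Step 5: Check 27 ≤ 109.7600? Yes ✓.

K = 14/5, Plünnecke-Ruzsa bound K³|A| ≈ 109.7600, |3A| = 27, inequality holds.


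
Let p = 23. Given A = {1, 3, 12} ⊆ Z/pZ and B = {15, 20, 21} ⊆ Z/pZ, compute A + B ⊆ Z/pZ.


Work in Z/23Z: reduce every sum a + b modulo 23.
Enumerate all 9 pairs:
a = 1: 1+15=16, 1+20=21, 1+21=22
a = 3: 3+15=18, 3+20=0, 3+21=1
a = 12: 12+15=4, 12+20=9, 12+21=10
Distinct residues collected: {0, 1, 4, 9, 10, 16, 18, 21, 22}
|A + B| = 9 (out of 23 total residues).

A + B = {0, 1, 4, 9, 10, 16, 18, 21, 22}


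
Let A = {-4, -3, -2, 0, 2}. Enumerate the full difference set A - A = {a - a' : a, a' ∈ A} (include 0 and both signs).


A - A = {a - a' : a, a' ∈ A}.
Compute a - a' for each ordered pair (a, a'):
a = -4: -4--4=0, -4--3=-1, -4--2=-2, -4-0=-4, -4-2=-6
a = -3: -3--4=1, -3--3=0, -3--2=-1, -3-0=-3, -3-2=-5
a = -2: -2--4=2, -2--3=1, -2--2=0, -2-0=-2, -2-2=-4
a = 0: 0--4=4, 0--3=3, 0--2=2, 0-0=0, 0-2=-2
a = 2: 2--4=6, 2--3=5, 2--2=4, 2-0=2, 2-2=0
Collecting distinct values (and noting 0 appears from a-a):
A - A = {-6, -5, -4, -3, -2, -1, 0, 1, 2, 3, 4, 5, 6}
|A - A| = 13

A - A = {-6, -5, -4, -3, -2, -1, 0, 1, 2, 3, 4, 5, 6}


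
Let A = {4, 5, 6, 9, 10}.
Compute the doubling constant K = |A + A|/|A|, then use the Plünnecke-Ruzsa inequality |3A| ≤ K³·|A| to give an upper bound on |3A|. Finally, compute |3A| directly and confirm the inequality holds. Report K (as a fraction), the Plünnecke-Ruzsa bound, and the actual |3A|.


|A| = 5.
Step 1: Compute A + A by enumerating all 25 pairs.
A + A = {8, 9, 10, 11, 12, 13, 14, 15, 16, 18, 19, 20}, so |A + A| = 12.
Step 2: Doubling constant K = |A + A|/|A| = 12/5 = 12/5 ≈ 2.4000.
Step 3: Plünnecke-Ruzsa gives |3A| ≤ K³·|A| = (2.4000)³ · 5 ≈ 69.1200.
Step 4: Compute 3A = A + A + A directly by enumerating all triples (a,b,c) ∈ A³; |3A| = 19.
Step 5: Check 19 ≤ 69.1200? Yes ✓.

K = 12/5, Plünnecke-Ruzsa bound K³|A| ≈ 69.1200, |3A| = 19, inequality holds.


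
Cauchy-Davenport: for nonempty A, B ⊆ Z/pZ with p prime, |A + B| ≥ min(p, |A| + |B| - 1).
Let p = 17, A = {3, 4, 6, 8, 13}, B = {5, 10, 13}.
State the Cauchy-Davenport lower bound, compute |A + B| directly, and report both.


Cauchy-Davenport: |A + B| ≥ min(p, |A| + |B| - 1) for A, B nonempty in Z/pZ.
|A| = 5, |B| = 3, p = 17.
CD lower bound = min(17, 5 + 3 - 1) = min(17, 7) = 7.
Compute A + B mod 17 directly:
a = 3: 3+5=8, 3+10=13, 3+13=16
a = 4: 4+5=9, 4+10=14, 4+13=0
a = 6: 6+5=11, 6+10=16, 6+13=2
a = 8: 8+5=13, 8+10=1, 8+13=4
a = 13: 13+5=1, 13+10=6, 13+13=9
A + B = {0, 1, 2, 4, 6, 8, 9, 11, 13, 14, 16}, so |A + B| = 11.
Verify: 11 ≥ 7? Yes ✓.

CD lower bound = 7, actual |A + B| = 11.


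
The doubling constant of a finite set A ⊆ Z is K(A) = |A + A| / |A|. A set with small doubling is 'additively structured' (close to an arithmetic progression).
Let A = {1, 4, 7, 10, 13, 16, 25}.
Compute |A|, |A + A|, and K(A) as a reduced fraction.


|A| = 7.
Compute A + A by enumerating all 49 pairs.
A + A = {2, 5, 8, 11, 14, 17, 20, 23, 26, 29, 32, 35, 38, 41, 50}, so |A + A| = 15.
K = |A + A| / |A| = 15/7 (already in lowest terms) ≈ 2.1429.
Reference: AP of size 7 gives K = 13/7 ≈ 1.8571; a fully generic set of size 7 gives K ≈ 4.0000.

|A| = 7, |A + A| = 15, K = 15/7.


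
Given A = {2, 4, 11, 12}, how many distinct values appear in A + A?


A + A = {a + a' : a, a' ∈ A}; |A| = 4.
General bounds: 2|A| - 1 ≤ |A + A| ≤ |A|(|A|+1)/2, i.e. 7 ≤ |A + A| ≤ 10.
Lower bound 2|A|-1 is attained iff A is an arithmetic progression.
Enumerate sums a + a' for a ≤ a' (symmetric, so this suffices):
a = 2: 2+2=4, 2+4=6, 2+11=13, 2+12=14
a = 4: 4+4=8, 4+11=15, 4+12=16
a = 11: 11+11=22, 11+12=23
a = 12: 12+12=24
Distinct sums: {4, 6, 8, 13, 14, 15, 16, 22, 23, 24}
|A + A| = 10

|A + A| = 10


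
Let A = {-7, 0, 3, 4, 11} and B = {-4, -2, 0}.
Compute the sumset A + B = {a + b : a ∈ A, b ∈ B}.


A + B = {a + b : a ∈ A, b ∈ B}.
Enumerate all |A|·|B| = 5·3 = 15 pairs (a, b) and collect distinct sums.
a = -7: -7+-4=-11, -7+-2=-9, -7+0=-7
a = 0: 0+-4=-4, 0+-2=-2, 0+0=0
a = 3: 3+-4=-1, 3+-2=1, 3+0=3
a = 4: 4+-4=0, 4+-2=2, 4+0=4
a = 11: 11+-4=7, 11+-2=9, 11+0=11
Collecting distinct sums: A + B = {-11, -9, -7, -4, -2, -1, 0, 1, 2, 3, 4, 7, 9, 11}
|A + B| = 14

A + B = {-11, -9, -7, -4, -2, -1, 0, 1, 2, 3, 4, 7, 9, 11}


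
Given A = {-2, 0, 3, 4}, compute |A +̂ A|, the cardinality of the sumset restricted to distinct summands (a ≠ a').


Restricted sumset: A +̂ A = {a + a' : a ∈ A, a' ∈ A, a ≠ a'}.
Equivalently, take A + A and drop any sum 2a that is achievable ONLY as a + a for a ∈ A (i.e. sums representable only with equal summands).
Enumerate pairs (a, a') with a < a' (symmetric, so each unordered pair gives one sum; this covers all a ≠ a'):
  -2 + 0 = -2
  -2 + 3 = 1
  -2 + 4 = 2
  0 + 3 = 3
  0 + 4 = 4
  3 + 4 = 7
Collected distinct sums: {-2, 1, 2, 3, 4, 7}
|A +̂ A| = 6
(Reference bound: |A +̂ A| ≥ 2|A| - 3 for |A| ≥ 2, with |A| = 4 giving ≥ 5.)

|A +̂ A| = 6


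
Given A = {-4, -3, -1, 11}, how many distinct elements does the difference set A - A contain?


A - A = {a - a' : a, a' ∈ A}; |A| = 4.
Bounds: 2|A|-1 ≤ |A - A| ≤ |A|² - |A| + 1, i.e. 7 ≤ |A - A| ≤ 13.
Note: 0 ∈ A - A always (from a - a). The set is symmetric: if d ∈ A - A then -d ∈ A - A.
Enumerate nonzero differences d = a - a' with a > a' (then include -d):
Positive differences: {1, 2, 3, 12, 14, 15}
Full difference set: {0} ∪ (positive diffs) ∪ (negative diffs).
|A - A| = 1 + 2·6 = 13 (matches direct enumeration: 13).

|A - A| = 13


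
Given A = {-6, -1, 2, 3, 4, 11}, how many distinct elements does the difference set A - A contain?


A - A = {a - a' : a, a' ∈ A}; |A| = 6.
Bounds: 2|A|-1 ≤ |A - A| ≤ |A|² - |A| + 1, i.e. 11 ≤ |A - A| ≤ 31.
Note: 0 ∈ A - A always (from a - a). The set is symmetric: if d ∈ A - A then -d ∈ A - A.
Enumerate nonzero differences d = a - a' with a > a' (then include -d):
Positive differences: {1, 2, 3, 4, 5, 7, 8, 9, 10, 12, 17}
Full difference set: {0} ∪ (positive diffs) ∪ (negative diffs).
|A - A| = 1 + 2·11 = 23 (matches direct enumeration: 23).

|A - A| = 23


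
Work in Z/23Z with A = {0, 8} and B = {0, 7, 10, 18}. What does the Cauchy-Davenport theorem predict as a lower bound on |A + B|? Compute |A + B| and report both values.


Cauchy-Davenport: |A + B| ≥ min(p, |A| + |B| - 1) for A, B nonempty in Z/pZ.
|A| = 2, |B| = 4, p = 23.
CD lower bound = min(23, 2 + 4 - 1) = min(23, 5) = 5.
Compute A + B mod 23 directly:
a = 0: 0+0=0, 0+7=7, 0+10=10, 0+18=18
a = 8: 8+0=8, 8+7=15, 8+10=18, 8+18=3
A + B = {0, 3, 7, 8, 10, 15, 18}, so |A + B| = 7.
Verify: 7 ≥ 5? Yes ✓.

CD lower bound = 5, actual |A + B| = 7.


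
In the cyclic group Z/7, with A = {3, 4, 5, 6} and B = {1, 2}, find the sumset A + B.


Work in Z/7Z: reduce every sum a + b modulo 7.
Enumerate all 8 pairs:
a = 3: 3+1=4, 3+2=5
a = 4: 4+1=5, 4+2=6
a = 5: 5+1=6, 5+2=0
a = 6: 6+1=0, 6+2=1
Distinct residues collected: {0, 1, 4, 5, 6}
|A + B| = 5 (out of 7 total residues).

A + B = {0, 1, 4, 5, 6}


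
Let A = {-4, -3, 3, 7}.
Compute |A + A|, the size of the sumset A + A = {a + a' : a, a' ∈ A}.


A + A = {a + a' : a, a' ∈ A}; |A| = 4.
General bounds: 2|A| - 1 ≤ |A + A| ≤ |A|(|A|+1)/2, i.e. 7 ≤ |A + A| ≤ 10.
Lower bound 2|A|-1 is attained iff A is an arithmetic progression.
Enumerate sums a + a' for a ≤ a' (symmetric, so this suffices):
a = -4: -4+-4=-8, -4+-3=-7, -4+3=-1, -4+7=3
a = -3: -3+-3=-6, -3+3=0, -3+7=4
a = 3: 3+3=6, 3+7=10
a = 7: 7+7=14
Distinct sums: {-8, -7, -6, -1, 0, 3, 4, 6, 10, 14}
|A + A| = 10

|A + A| = 10


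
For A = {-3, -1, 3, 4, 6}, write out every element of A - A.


A - A = {a - a' : a, a' ∈ A}.
Compute a - a' for each ordered pair (a, a'):
a = -3: -3--3=0, -3--1=-2, -3-3=-6, -3-4=-7, -3-6=-9
a = -1: -1--3=2, -1--1=0, -1-3=-4, -1-4=-5, -1-6=-7
a = 3: 3--3=6, 3--1=4, 3-3=0, 3-4=-1, 3-6=-3
a = 4: 4--3=7, 4--1=5, 4-3=1, 4-4=0, 4-6=-2
a = 6: 6--3=9, 6--1=7, 6-3=3, 6-4=2, 6-6=0
Collecting distinct values (and noting 0 appears from a-a):
A - A = {-9, -7, -6, -5, -4, -3, -2, -1, 0, 1, 2, 3, 4, 5, 6, 7, 9}
|A - A| = 17

A - A = {-9, -7, -6, -5, -4, -3, -2, -1, 0, 1, 2, 3, 4, 5, 6, 7, 9}


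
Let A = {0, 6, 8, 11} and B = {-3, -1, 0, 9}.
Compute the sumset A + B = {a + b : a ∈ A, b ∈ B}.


A + B = {a + b : a ∈ A, b ∈ B}.
Enumerate all |A|·|B| = 4·4 = 16 pairs (a, b) and collect distinct sums.
a = 0: 0+-3=-3, 0+-1=-1, 0+0=0, 0+9=9
a = 6: 6+-3=3, 6+-1=5, 6+0=6, 6+9=15
a = 8: 8+-3=5, 8+-1=7, 8+0=8, 8+9=17
a = 11: 11+-3=8, 11+-1=10, 11+0=11, 11+9=20
Collecting distinct sums: A + B = {-3, -1, 0, 3, 5, 6, 7, 8, 9, 10, 11, 15, 17, 20}
|A + B| = 14

A + B = {-3, -1, 0, 3, 5, 6, 7, 8, 9, 10, 11, 15, 17, 20}


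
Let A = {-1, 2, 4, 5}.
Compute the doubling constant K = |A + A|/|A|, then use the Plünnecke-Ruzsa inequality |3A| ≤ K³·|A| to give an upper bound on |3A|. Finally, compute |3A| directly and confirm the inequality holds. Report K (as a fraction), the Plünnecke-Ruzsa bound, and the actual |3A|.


|A| = 4.
Step 1: Compute A + A by enumerating all 16 pairs.
A + A = {-2, 1, 3, 4, 6, 7, 8, 9, 10}, so |A + A| = 9.
Step 2: Doubling constant K = |A + A|/|A| = 9/4 = 9/4 ≈ 2.2500.
Step 3: Plünnecke-Ruzsa gives |3A| ≤ K³·|A| = (2.2500)³ · 4 ≈ 45.5625.
Step 4: Compute 3A = A + A + A directly by enumerating all triples (a,b,c) ∈ A³; |3A| = 15.
Step 5: Check 15 ≤ 45.5625? Yes ✓.

K = 9/4, Plünnecke-Ruzsa bound K³|A| ≈ 45.5625, |3A| = 15, inequality holds.


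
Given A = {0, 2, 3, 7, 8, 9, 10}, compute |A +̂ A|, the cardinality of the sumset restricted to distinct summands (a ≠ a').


Restricted sumset: A +̂ A = {a + a' : a ∈ A, a' ∈ A, a ≠ a'}.
Equivalently, take A + A and drop any sum 2a that is achievable ONLY as a + a for a ∈ A (i.e. sums representable only with equal summands).
Enumerate pairs (a, a') with a < a' (symmetric, so each unordered pair gives one sum; this covers all a ≠ a'):
  0 + 2 = 2
  0 + 3 = 3
  0 + 7 = 7
  0 + 8 = 8
  0 + 9 = 9
  0 + 10 = 10
  2 + 3 = 5
  2 + 7 = 9
  2 + 8 = 10
  2 + 9 = 11
  2 + 10 = 12
  3 + 7 = 10
  3 + 8 = 11
  3 + 9 = 12
  3 + 10 = 13
  7 + 8 = 15
  7 + 9 = 16
  7 + 10 = 17
  8 + 9 = 17
  8 + 10 = 18
  9 + 10 = 19
Collected distinct sums: {2, 3, 5, 7, 8, 9, 10, 11, 12, 13, 15, 16, 17, 18, 19}
|A +̂ A| = 15
(Reference bound: |A +̂ A| ≥ 2|A| - 3 for |A| ≥ 2, with |A| = 7 giving ≥ 11.)

|A +̂ A| = 15


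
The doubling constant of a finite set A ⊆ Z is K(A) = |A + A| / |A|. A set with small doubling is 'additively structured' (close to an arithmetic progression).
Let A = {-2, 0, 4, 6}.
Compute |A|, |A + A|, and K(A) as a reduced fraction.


|A| = 4.
Compute A + A by enumerating all 16 pairs.
A + A = {-4, -2, 0, 2, 4, 6, 8, 10, 12}, so |A + A| = 9.
K = |A + A| / |A| = 9/4 (already in lowest terms) ≈ 2.2500.
Reference: AP of size 4 gives K = 7/4 ≈ 1.7500; a fully generic set of size 4 gives K ≈ 2.5000.

|A| = 4, |A + A| = 9, K = 9/4.


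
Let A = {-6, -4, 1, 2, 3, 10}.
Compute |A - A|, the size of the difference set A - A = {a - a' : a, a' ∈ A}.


A - A = {a - a' : a, a' ∈ A}; |A| = 6.
Bounds: 2|A|-1 ≤ |A - A| ≤ |A|² - |A| + 1, i.e. 11 ≤ |A - A| ≤ 31.
Note: 0 ∈ A - A always (from a - a). The set is symmetric: if d ∈ A - A then -d ∈ A - A.
Enumerate nonzero differences d = a - a' with a > a' (then include -d):
Positive differences: {1, 2, 5, 6, 7, 8, 9, 14, 16}
Full difference set: {0} ∪ (positive diffs) ∪ (negative diffs).
|A - A| = 1 + 2·9 = 19 (matches direct enumeration: 19).

|A - A| = 19


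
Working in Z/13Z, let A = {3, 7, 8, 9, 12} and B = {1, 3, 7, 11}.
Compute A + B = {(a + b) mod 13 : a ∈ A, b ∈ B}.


Work in Z/13Z: reduce every sum a + b modulo 13.
Enumerate all 20 pairs:
a = 3: 3+1=4, 3+3=6, 3+7=10, 3+11=1
a = 7: 7+1=8, 7+3=10, 7+7=1, 7+11=5
a = 8: 8+1=9, 8+3=11, 8+7=2, 8+11=6
a = 9: 9+1=10, 9+3=12, 9+7=3, 9+11=7
a = 12: 12+1=0, 12+3=2, 12+7=6, 12+11=10
Distinct residues collected: {0, 1, 2, 3, 4, 5, 6, 7, 8, 9, 10, 11, 12}
|A + B| = 13 (out of 13 total residues).

A + B = {0, 1, 2, 3, 4, 5, 6, 7, 8, 9, 10, 11, 12}


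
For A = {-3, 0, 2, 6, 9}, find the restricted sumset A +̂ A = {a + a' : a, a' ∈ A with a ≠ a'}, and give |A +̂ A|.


Restricted sumset: A +̂ A = {a + a' : a ∈ A, a' ∈ A, a ≠ a'}.
Equivalently, take A + A and drop any sum 2a that is achievable ONLY as a + a for a ∈ A (i.e. sums representable only with equal summands).
Enumerate pairs (a, a') with a < a' (symmetric, so each unordered pair gives one sum; this covers all a ≠ a'):
  -3 + 0 = -3
  -3 + 2 = -1
  -3 + 6 = 3
  -3 + 9 = 6
  0 + 2 = 2
  0 + 6 = 6
  0 + 9 = 9
  2 + 6 = 8
  2 + 9 = 11
  6 + 9 = 15
Collected distinct sums: {-3, -1, 2, 3, 6, 8, 9, 11, 15}
|A +̂ A| = 9
(Reference bound: |A +̂ A| ≥ 2|A| - 3 for |A| ≥ 2, with |A| = 5 giving ≥ 7.)

|A +̂ A| = 9


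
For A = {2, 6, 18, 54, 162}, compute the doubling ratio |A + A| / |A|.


|A| = 5.
Compute A + A by enumerating all 25 pairs.
A + A = {4, 8, 12, 20, 24, 36, 56, 60, 72, 108, 164, 168, 180, 216, 324}, so |A + A| = 15.
K = |A + A| / |A| = 15/5 = 3/1 ≈ 3.0000.
Reference: AP of size 5 gives K = 9/5 ≈ 1.8000; a fully generic set of size 5 gives K ≈ 3.0000.

|A| = 5, |A + A| = 15, K = 15/5 = 3/1.


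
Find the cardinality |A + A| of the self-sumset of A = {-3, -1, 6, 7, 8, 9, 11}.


A + A = {a + a' : a, a' ∈ A}; |A| = 7.
General bounds: 2|A| - 1 ≤ |A + A| ≤ |A|(|A|+1)/2, i.e. 13 ≤ |A + A| ≤ 28.
Lower bound 2|A|-1 is attained iff A is an arithmetic progression.
Enumerate sums a + a' for a ≤ a' (symmetric, so this suffices):
a = -3: -3+-3=-6, -3+-1=-4, -3+6=3, -3+7=4, -3+8=5, -3+9=6, -3+11=8
a = -1: -1+-1=-2, -1+6=5, -1+7=6, -1+8=7, -1+9=8, -1+11=10
a = 6: 6+6=12, 6+7=13, 6+8=14, 6+9=15, 6+11=17
a = 7: 7+7=14, 7+8=15, 7+9=16, 7+11=18
a = 8: 8+8=16, 8+9=17, 8+11=19
a = 9: 9+9=18, 9+11=20
a = 11: 11+11=22
Distinct sums: {-6, -4, -2, 3, 4, 5, 6, 7, 8, 10, 12, 13, 14, 15, 16, 17, 18, 19, 20, 22}
|A + A| = 20

|A + A| = 20


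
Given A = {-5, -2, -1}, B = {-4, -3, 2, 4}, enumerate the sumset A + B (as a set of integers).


A + B = {a + b : a ∈ A, b ∈ B}.
Enumerate all |A|·|B| = 3·4 = 12 pairs (a, b) and collect distinct sums.
a = -5: -5+-4=-9, -5+-3=-8, -5+2=-3, -5+4=-1
a = -2: -2+-4=-6, -2+-3=-5, -2+2=0, -2+4=2
a = -1: -1+-4=-5, -1+-3=-4, -1+2=1, -1+4=3
Collecting distinct sums: A + B = {-9, -8, -6, -5, -4, -3, -1, 0, 1, 2, 3}
|A + B| = 11

A + B = {-9, -8, -6, -5, -4, -3, -1, 0, 1, 2, 3}


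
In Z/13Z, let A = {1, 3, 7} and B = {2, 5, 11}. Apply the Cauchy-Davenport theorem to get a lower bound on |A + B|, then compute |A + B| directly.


Cauchy-Davenport: |A + B| ≥ min(p, |A| + |B| - 1) for A, B nonempty in Z/pZ.
|A| = 3, |B| = 3, p = 13.
CD lower bound = min(13, 3 + 3 - 1) = min(13, 5) = 5.
Compute A + B mod 13 directly:
a = 1: 1+2=3, 1+5=6, 1+11=12
a = 3: 3+2=5, 3+5=8, 3+11=1
a = 7: 7+2=9, 7+5=12, 7+11=5
A + B = {1, 3, 5, 6, 8, 9, 12}, so |A + B| = 7.
Verify: 7 ≥ 5? Yes ✓.

CD lower bound = 5, actual |A + B| = 7.


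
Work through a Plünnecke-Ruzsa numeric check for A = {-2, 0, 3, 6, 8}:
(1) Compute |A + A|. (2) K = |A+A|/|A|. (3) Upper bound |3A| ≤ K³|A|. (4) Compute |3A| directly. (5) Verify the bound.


|A| = 5.
Step 1: Compute A + A by enumerating all 25 pairs.
A + A = {-4, -2, 0, 1, 3, 4, 6, 8, 9, 11, 12, 14, 16}, so |A + A| = 13.
Step 2: Doubling constant K = |A + A|/|A| = 13/5 = 13/5 ≈ 2.6000.
Step 3: Plünnecke-Ruzsa gives |3A| ≤ K³·|A| = (2.6000)³ · 5 ≈ 87.8800.
Step 4: Compute 3A = A + A + A directly by enumerating all triples (a,b,c) ∈ A³; |3A| = 25.
Step 5: Check 25 ≤ 87.8800? Yes ✓.

K = 13/5, Plünnecke-Ruzsa bound K³|A| ≈ 87.8800, |3A| = 25, inequality holds.


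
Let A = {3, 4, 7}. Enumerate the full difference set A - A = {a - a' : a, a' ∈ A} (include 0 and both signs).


A - A = {a - a' : a, a' ∈ A}.
Compute a - a' for each ordered pair (a, a'):
a = 3: 3-3=0, 3-4=-1, 3-7=-4
a = 4: 4-3=1, 4-4=0, 4-7=-3
a = 7: 7-3=4, 7-4=3, 7-7=0
Collecting distinct values (and noting 0 appears from a-a):
A - A = {-4, -3, -1, 0, 1, 3, 4}
|A - A| = 7

A - A = {-4, -3, -1, 0, 1, 3, 4}


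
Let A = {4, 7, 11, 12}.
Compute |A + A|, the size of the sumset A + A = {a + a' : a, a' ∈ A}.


A + A = {a + a' : a, a' ∈ A}; |A| = 4.
General bounds: 2|A| - 1 ≤ |A + A| ≤ |A|(|A|+1)/2, i.e. 7 ≤ |A + A| ≤ 10.
Lower bound 2|A|-1 is attained iff A is an arithmetic progression.
Enumerate sums a + a' for a ≤ a' (symmetric, so this suffices):
a = 4: 4+4=8, 4+7=11, 4+11=15, 4+12=16
a = 7: 7+7=14, 7+11=18, 7+12=19
a = 11: 11+11=22, 11+12=23
a = 12: 12+12=24
Distinct sums: {8, 11, 14, 15, 16, 18, 19, 22, 23, 24}
|A + A| = 10

|A + A| = 10


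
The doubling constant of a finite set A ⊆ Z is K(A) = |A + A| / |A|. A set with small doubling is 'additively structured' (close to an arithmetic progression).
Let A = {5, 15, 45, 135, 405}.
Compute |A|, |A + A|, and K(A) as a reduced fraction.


|A| = 5.
Compute A + A by enumerating all 25 pairs.
A + A = {10, 20, 30, 50, 60, 90, 140, 150, 180, 270, 410, 420, 450, 540, 810}, so |A + A| = 15.
K = |A + A| / |A| = 15/5 = 3/1 ≈ 3.0000.
Reference: AP of size 5 gives K = 9/5 ≈ 1.8000; a fully generic set of size 5 gives K ≈ 3.0000.

|A| = 5, |A + A| = 15, K = 15/5 = 3/1.


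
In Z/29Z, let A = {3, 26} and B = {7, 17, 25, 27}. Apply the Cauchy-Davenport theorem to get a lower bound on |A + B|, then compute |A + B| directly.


Cauchy-Davenport: |A + B| ≥ min(p, |A| + |B| - 1) for A, B nonempty in Z/pZ.
|A| = 2, |B| = 4, p = 29.
CD lower bound = min(29, 2 + 4 - 1) = min(29, 5) = 5.
Compute A + B mod 29 directly:
a = 3: 3+7=10, 3+17=20, 3+25=28, 3+27=1
a = 26: 26+7=4, 26+17=14, 26+25=22, 26+27=24
A + B = {1, 4, 10, 14, 20, 22, 24, 28}, so |A + B| = 8.
Verify: 8 ≥ 5? Yes ✓.

CD lower bound = 5, actual |A + B| = 8.


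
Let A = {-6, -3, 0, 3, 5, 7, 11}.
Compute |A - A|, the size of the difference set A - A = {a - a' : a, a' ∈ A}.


A - A = {a - a' : a, a' ∈ A}; |A| = 7.
Bounds: 2|A|-1 ≤ |A - A| ≤ |A|² - |A| + 1, i.e. 13 ≤ |A - A| ≤ 43.
Note: 0 ∈ A - A always (from a - a). The set is symmetric: if d ∈ A - A then -d ∈ A - A.
Enumerate nonzero differences d = a - a' with a > a' (then include -d):
Positive differences: {2, 3, 4, 5, 6, 7, 8, 9, 10, 11, 13, 14, 17}
Full difference set: {0} ∪ (positive diffs) ∪ (negative diffs).
|A - A| = 1 + 2·13 = 27 (matches direct enumeration: 27).

|A - A| = 27


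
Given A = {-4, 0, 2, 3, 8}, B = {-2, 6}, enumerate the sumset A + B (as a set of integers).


A + B = {a + b : a ∈ A, b ∈ B}.
Enumerate all |A|·|B| = 5·2 = 10 pairs (a, b) and collect distinct sums.
a = -4: -4+-2=-6, -4+6=2
a = 0: 0+-2=-2, 0+6=6
a = 2: 2+-2=0, 2+6=8
a = 3: 3+-2=1, 3+6=9
a = 8: 8+-2=6, 8+6=14
Collecting distinct sums: A + B = {-6, -2, 0, 1, 2, 6, 8, 9, 14}
|A + B| = 9

A + B = {-6, -2, 0, 1, 2, 6, 8, 9, 14}


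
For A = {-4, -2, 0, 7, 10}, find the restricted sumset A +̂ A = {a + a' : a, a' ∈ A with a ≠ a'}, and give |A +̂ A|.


Restricted sumset: A +̂ A = {a + a' : a ∈ A, a' ∈ A, a ≠ a'}.
Equivalently, take A + A and drop any sum 2a that is achievable ONLY as a + a for a ∈ A (i.e. sums representable only with equal summands).
Enumerate pairs (a, a') with a < a' (symmetric, so each unordered pair gives one sum; this covers all a ≠ a'):
  -4 + -2 = -6
  -4 + 0 = -4
  -4 + 7 = 3
  -4 + 10 = 6
  -2 + 0 = -2
  -2 + 7 = 5
  -2 + 10 = 8
  0 + 7 = 7
  0 + 10 = 10
  7 + 10 = 17
Collected distinct sums: {-6, -4, -2, 3, 5, 6, 7, 8, 10, 17}
|A +̂ A| = 10
(Reference bound: |A +̂ A| ≥ 2|A| - 3 for |A| ≥ 2, with |A| = 5 giving ≥ 7.)

|A +̂ A| = 10


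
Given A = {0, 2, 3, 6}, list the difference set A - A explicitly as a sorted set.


A - A = {a - a' : a, a' ∈ A}.
Compute a - a' for each ordered pair (a, a'):
a = 0: 0-0=0, 0-2=-2, 0-3=-3, 0-6=-6
a = 2: 2-0=2, 2-2=0, 2-3=-1, 2-6=-4
a = 3: 3-0=3, 3-2=1, 3-3=0, 3-6=-3
a = 6: 6-0=6, 6-2=4, 6-3=3, 6-6=0
Collecting distinct values (and noting 0 appears from a-a):
A - A = {-6, -4, -3, -2, -1, 0, 1, 2, 3, 4, 6}
|A - A| = 11

A - A = {-6, -4, -3, -2, -1, 0, 1, 2, 3, 4, 6}


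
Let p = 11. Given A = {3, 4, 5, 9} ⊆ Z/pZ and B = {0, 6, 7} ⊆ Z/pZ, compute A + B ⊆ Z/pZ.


Work in Z/11Z: reduce every sum a + b modulo 11.
Enumerate all 12 pairs:
a = 3: 3+0=3, 3+6=9, 3+7=10
a = 4: 4+0=4, 4+6=10, 4+7=0
a = 5: 5+0=5, 5+6=0, 5+7=1
a = 9: 9+0=9, 9+6=4, 9+7=5
Distinct residues collected: {0, 1, 3, 4, 5, 9, 10}
|A + B| = 7 (out of 11 total residues).

A + B = {0, 1, 3, 4, 5, 9, 10}


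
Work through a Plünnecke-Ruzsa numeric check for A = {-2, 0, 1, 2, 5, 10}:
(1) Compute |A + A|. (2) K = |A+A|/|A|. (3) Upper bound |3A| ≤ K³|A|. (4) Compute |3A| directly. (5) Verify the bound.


|A| = 6.
Step 1: Compute A + A by enumerating all 36 pairs.
A + A = {-4, -2, -1, 0, 1, 2, 3, 4, 5, 6, 7, 8, 10, 11, 12, 15, 20}, so |A + A| = 17.
Step 2: Doubling constant K = |A + A|/|A| = 17/6 = 17/6 ≈ 2.8333.
Step 3: Plünnecke-Ruzsa gives |3A| ≤ K³·|A| = (2.8333)³ · 6 ≈ 136.4722.
Step 4: Compute 3A = A + A + A directly by enumerating all triples (a,b,c) ∈ A³; |3A| = 29.
Step 5: Check 29 ≤ 136.4722? Yes ✓.

K = 17/6, Plünnecke-Ruzsa bound K³|A| ≈ 136.4722, |3A| = 29, inequality holds.


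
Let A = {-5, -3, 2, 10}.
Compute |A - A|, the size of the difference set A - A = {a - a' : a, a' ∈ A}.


A - A = {a - a' : a, a' ∈ A}; |A| = 4.
Bounds: 2|A|-1 ≤ |A - A| ≤ |A|² - |A| + 1, i.e. 7 ≤ |A - A| ≤ 13.
Note: 0 ∈ A - A always (from a - a). The set is symmetric: if d ∈ A - A then -d ∈ A - A.
Enumerate nonzero differences d = a - a' with a > a' (then include -d):
Positive differences: {2, 5, 7, 8, 13, 15}
Full difference set: {0} ∪ (positive diffs) ∪ (negative diffs).
|A - A| = 1 + 2·6 = 13 (matches direct enumeration: 13).

|A - A| = 13


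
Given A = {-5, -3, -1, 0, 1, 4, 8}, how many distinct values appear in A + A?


A + A = {a + a' : a, a' ∈ A}; |A| = 7.
General bounds: 2|A| - 1 ≤ |A + A| ≤ |A|(|A|+1)/2, i.e. 13 ≤ |A + A| ≤ 28.
Lower bound 2|A|-1 is attained iff A is an arithmetic progression.
Enumerate sums a + a' for a ≤ a' (symmetric, so this suffices):
a = -5: -5+-5=-10, -5+-3=-8, -5+-1=-6, -5+0=-5, -5+1=-4, -5+4=-1, -5+8=3
a = -3: -3+-3=-6, -3+-1=-4, -3+0=-3, -3+1=-2, -3+4=1, -3+8=5
a = -1: -1+-1=-2, -1+0=-1, -1+1=0, -1+4=3, -1+8=7
a = 0: 0+0=0, 0+1=1, 0+4=4, 0+8=8
a = 1: 1+1=2, 1+4=5, 1+8=9
a = 4: 4+4=8, 4+8=12
a = 8: 8+8=16
Distinct sums: {-10, -8, -6, -5, -4, -3, -2, -1, 0, 1, 2, 3, 4, 5, 7, 8, 9, 12, 16}
|A + A| = 19

|A + A| = 19


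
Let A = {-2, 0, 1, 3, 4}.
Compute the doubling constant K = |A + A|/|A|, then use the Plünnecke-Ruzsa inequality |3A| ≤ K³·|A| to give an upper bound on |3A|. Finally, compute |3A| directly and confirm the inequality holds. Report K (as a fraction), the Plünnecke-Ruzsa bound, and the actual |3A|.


|A| = 5.
Step 1: Compute A + A by enumerating all 25 pairs.
A + A = {-4, -2, -1, 0, 1, 2, 3, 4, 5, 6, 7, 8}, so |A + A| = 12.
Step 2: Doubling constant K = |A + A|/|A| = 12/5 = 12/5 ≈ 2.4000.
Step 3: Plünnecke-Ruzsa gives |3A| ≤ K³·|A| = (2.4000)³ · 5 ≈ 69.1200.
Step 4: Compute 3A = A + A + A directly by enumerating all triples (a,b,c) ∈ A³; |3A| = 18.
Step 5: Check 18 ≤ 69.1200? Yes ✓.

K = 12/5, Plünnecke-Ruzsa bound K³|A| ≈ 69.1200, |3A| = 18, inequality holds.


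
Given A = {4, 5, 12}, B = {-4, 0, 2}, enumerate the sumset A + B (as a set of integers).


A + B = {a + b : a ∈ A, b ∈ B}.
Enumerate all |A|·|B| = 3·3 = 9 pairs (a, b) and collect distinct sums.
a = 4: 4+-4=0, 4+0=4, 4+2=6
a = 5: 5+-4=1, 5+0=5, 5+2=7
a = 12: 12+-4=8, 12+0=12, 12+2=14
Collecting distinct sums: A + B = {0, 1, 4, 5, 6, 7, 8, 12, 14}
|A + B| = 9

A + B = {0, 1, 4, 5, 6, 7, 8, 12, 14}


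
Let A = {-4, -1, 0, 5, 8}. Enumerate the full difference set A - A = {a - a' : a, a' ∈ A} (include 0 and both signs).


A - A = {a - a' : a, a' ∈ A}.
Compute a - a' for each ordered pair (a, a'):
a = -4: -4--4=0, -4--1=-3, -4-0=-4, -4-5=-9, -4-8=-12
a = -1: -1--4=3, -1--1=0, -1-0=-1, -1-5=-6, -1-8=-9
a = 0: 0--4=4, 0--1=1, 0-0=0, 0-5=-5, 0-8=-8
a = 5: 5--4=9, 5--1=6, 5-0=5, 5-5=0, 5-8=-3
a = 8: 8--4=12, 8--1=9, 8-0=8, 8-5=3, 8-8=0
Collecting distinct values (and noting 0 appears from a-a):
A - A = {-12, -9, -8, -6, -5, -4, -3, -1, 0, 1, 3, 4, 5, 6, 8, 9, 12}
|A - A| = 17

A - A = {-12, -9, -8, -6, -5, -4, -3, -1, 0, 1, 3, 4, 5, 6, 8, 9, 12}


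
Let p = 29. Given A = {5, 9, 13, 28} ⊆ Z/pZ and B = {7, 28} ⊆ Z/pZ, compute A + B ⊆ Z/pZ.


Work in Z/29Z: reduce every sum a + b modulo 29.
Enumerate all 8 pairs:
a = 5: 5+7=12, 5+28=4
a = 9: 9+7=16, 9+28=8
a = 13: 13+7=20, 13+28=12
a = 28: 28+7=6, 28+28=27
Distinct residues collected: {4, 6, 8, 12, 16, 20, 27}
|A + B| = 7 (out of 29 total residues).

A + B = {4, 6, 8, 12, 16, 20, 27}


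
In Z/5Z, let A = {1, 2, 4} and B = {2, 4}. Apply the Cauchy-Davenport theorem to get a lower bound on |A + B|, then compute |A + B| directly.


Cauchy-Davenport: |A + B| ≥ min(p, |A| + |B| - 1) for A, B nonempty in Z/pZ.
|A| = 3, |B| = 2, p = 5.
CD lower bound = min(5, 3 + 2 - 1) = min(5, 4) = 4.
Compute A + B mod 5 directly:
a = 1: 1+2=3, 1+4=0
a = 2: 2+2=4, 2+4=1
a = 4: 4+2=1, 4+4=3
A + B = {0, 1, 3, 4}, so |A + B| = 4.
Verify: 4 ≥ 4? Yes ✓.

CD lower bound = 4, actual |A + B| = 4.


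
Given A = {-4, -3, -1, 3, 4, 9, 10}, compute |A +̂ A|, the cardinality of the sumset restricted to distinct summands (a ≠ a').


Restricted sumset: A +̂ A = {a + a' : a ∈ A, a' ∈ A, a ≠ a'}.
Equivalently, take A + A and drop any sum 2a that is achievable ONLY as a + a for a ∈ A (i.e. sums representable only with equal summands).
Enumerate pairs (a, a') with a < a' (symmetric, so each unordered pair gives one sum; this covers all a ≠ a'):
  -4 + -3 = -7
  -4 + -1 = -5
  -4 + 3 = -1
  -4 + 4 = 0
  -4 + 9 = 5
  -4 + 10 = 6
  -3 + -1 = -4
  -3 + 3 = 0
  -3 + 4 = 1
  -3 + 9 = 6
  -3 + 10 = 7
  -1 + 3 = 2
  -1 + 4 = 3
  -1 + 9 = 8
  -1 + 10 = 9
  3 + 4 = 7
  3 + 9 = 12
  3 + 10 = 13
  4 + 9 = 13
  4 + 10 = 14
  9 + 10 = 19
Collected distinct sums: {-7, -5, -4, -1, 0, 1, 2, 3, 5, 6, 7, 8, 9, 12, 13, 14, 19}
|A +̂ A| = 17
(Reference bound: |A +̂ A| ≥ 2|A| - 3 for |A| ≥ 2, with |A| = 7 giving ≥ 11.)

|A +̂ A| = 17


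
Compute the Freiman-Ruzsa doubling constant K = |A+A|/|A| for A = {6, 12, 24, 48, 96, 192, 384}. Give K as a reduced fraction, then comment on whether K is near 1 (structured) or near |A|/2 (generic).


|A| = 7.
Compute A + A by enumerating all 49 pairs.
A + A = {12, 18, 24, 30, 36, 48, 54, 60, 72, 96, 102, 108, 120, 144, 192, 198, 204, 216, 240, 288, 384, 390, 396, 408, 432, 480, 576, 768}, so |A + A| = 28.
K = |A + A| / |A| = 28/7 = 4/1 ≈ 4.0000.
Reference: AP of size 7 gives K = 13/7 ≈ 1.8571; a fully generic set of size 7 gives K ≈ 4.0000.

|A| = 7, |A + A| = 28, K = 28/7 = 4/1.


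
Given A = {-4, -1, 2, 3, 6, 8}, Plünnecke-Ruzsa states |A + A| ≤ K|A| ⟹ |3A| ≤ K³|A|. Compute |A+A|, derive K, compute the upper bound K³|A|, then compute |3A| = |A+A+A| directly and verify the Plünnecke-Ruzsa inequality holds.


|A| = 6.
Step 1: Compute A + A by enumerating all 36 pairs.
A + A = {-8, -5, -2, -1, 1, 2, 4, 5, 6, 7, 8, 9, 10, 11, 12, 14, 16}, so |A + A| = 17.
Step 2: Doubling constant K = |A + A|/|A| = 17/6 = 17/6 ≈ 2.8333.
Step 3: Plünnecke-Ruzsa gives |3A| ≤ K³·|A| = (2.8333)³ · 6 ≈ 136.4722.
Step 4: Compute 3A = A + A + A directly by enumerating all triples (a,b,c) ∈ A³; |3A| = 29.
Step 5: Check 29 ≤ 136.4722? Yes ✓.

K = 17/6, Plünnecke-Ruzsa bound K³|A| ≈ 136.4722, |3A| = 29, inequality holds.


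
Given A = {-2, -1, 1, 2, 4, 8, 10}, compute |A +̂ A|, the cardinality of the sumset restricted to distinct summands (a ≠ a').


Restricted sumset: A +̂ A = {a + a' : a ∈ A, a' ∈ A, a ≠ a'}.
Equivalently, take A + A and drop any sum 2a that is achievable ONLY as a + a for a ∈ A (i.e. sums representable only with equal summands).
Enumerate pairs (a, a') with a < a' (symmetric, so each unordered pair gives one sum; this covers all a ≠ a'):
  -2 + -1 = -3
  -2 + 1 = -1
  -2 + 2 = 0
  -2 + 4 = 2
  -2 + 8 = 6
  -2 + 10 = 8
  -1 + 1 = 0
  -1 + 2 = 1
  -1 + 4 = 3
  -1 + 8 = 7
  -1 + 10 = 9
  1 + 2 = 3
  1 + 4 = 5
  1 + 8 = 9
  1 + 10 = 11
  2 + 4 = 6
  2 + 8 = 10
  2 + 10 = 12
  4 + 8 = 12
  4 + 10 = 14
  8 + 10 = 18
Collected distinct sums: {-3, -1, 0, 1, 2, 3, 5, 6, 7, 8, 9, 10, 11, 12, 14, 18}
|A +̂ A| = 16
(Reference bound: |A +̂ A| ≥ 2|A| - 3 for |A| ≥ 2, with |A| = 7 giving ≥ 11.)

|A +̂ A| = 16


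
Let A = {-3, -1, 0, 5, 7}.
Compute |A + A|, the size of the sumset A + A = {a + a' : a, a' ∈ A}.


A + A = {a + a' : a, a' ∈ A}; |A| = 5.
General bounds: 2|A| - 1 ≤ |A + A| ≤ |A|(|A|+1)/2, i.e. 9 ≤ |A + A| ≤ 15.
Lower bound 2|A|-1 is attained iff A is an arithmetic progression.
Enumerate sums a + a' for a ≤ a' (symmetric, so this suffices):
a = -3: -3+-3=-6, -3+-1=-4, -3+0=-3, -3+5=2, -3+7=4
a = -1: -1+-1=-2, -1+0=-1, -1+5=4, -1+7=6
a = 0: 0+0=0, 0+5=5, 0+7=7
a = 5: 5+5=10, 5+7=12
a = 7: 7+7=14
Distinct sums: {-6, -4, -3, -2, -1, 0, 2, 4, 5, 6, 7, 10, 12, 14}
|A + A| = 14

|A + A| = 14


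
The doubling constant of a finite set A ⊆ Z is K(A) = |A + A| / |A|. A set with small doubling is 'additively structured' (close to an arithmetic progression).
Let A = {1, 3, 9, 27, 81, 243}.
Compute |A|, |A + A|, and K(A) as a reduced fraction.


|A| = 6.
Compute A + A by enumerating all 36 pairs.
A + A = {2, 4, 6, 10, 12, 18, 28, 30, 36, 54, 82, 84, 90, 108, 162, 244, 246, 252, 270, 324, 486}, so |A + A| = 21.
K = |A + A| / |A| = 21/6 = 7/2 ≈ 3.5000.
Reference: AP of size 6 gives K = 11/6 ≈ 1.8333; a fully generic set of size 6 gives K ≈ 3.5000.

|A| = 6, |A + A| = 21, K = 21/6 = 7/2.


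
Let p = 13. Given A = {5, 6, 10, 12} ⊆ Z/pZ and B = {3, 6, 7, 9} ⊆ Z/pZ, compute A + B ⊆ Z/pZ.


Work in Z/13Z: reduce every sum a + b modulo 13.
Enumerate all 16 pairs:
a = 5: 5+3=8, 5+6=11, 5+7=12, 5+9=1
a = 6: 6+3=9, 6+6=12, 6+7=0, 6+9=2
a = 10: 10+3=0, 10+6=3, 10+7=4, 10+9=6
a = 12: 12+3=2, 12+6=5, 12+7=6, 12+9=8
Distinct residues collected: {0, 1, 2, 3, 4, 5, 6, 8, 9, 11, 12}
|A + B| = 11 (out of 13 total residues).

A + B = {0, 1, 2, 3, 4, 5, 6, 8, 9, 11, 12}


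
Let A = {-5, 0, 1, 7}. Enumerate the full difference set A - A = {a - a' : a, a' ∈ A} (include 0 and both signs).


A - A = {a - a' : a, a' ∈ A}.
Compute a - a' for each ordered pair (a, a'):
a = -5: -5--5=0, -5-0=-5, -5-1=-6, -5-7=-12
a = 0: 0--5=5, 0-0=0, 0-1=-1, 0-7=-7
a = 1: 1--5=6, 1-0=1, 1-1=0, 1-7=-6
a = 7: 7--5=12, 7-0=7, 7-1=6, 7-7=0
Collecting distinct values (and noting 0 appears from a-a):
A - A = {-12, -7, -6, -5, -1, 0, 1, 5, 6, 7, 12}
|A - A| = 11

A - A = {-12, -7, -6, -5, -1, 0, 1, 5, 6, 7, 12}


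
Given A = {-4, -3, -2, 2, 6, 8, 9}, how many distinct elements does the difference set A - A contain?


A - A = {a - a' : a, a' ∈ A}; |A| = 7.
Bounds: 2|A|-1 ≤ |A - A| ≤ |A|² - |A| + 1, i.e. 13 ≤ |A - A| ≤ 43.
Note: 0 ∈ A - A always (from a - a). The set is symmetric: if d ∈ A - A then -d ∈ A - A.
Enumerate nonzero differences d = a - a' with a > a' (then include -d):
Positive differences: {1, 2, 3, 4, 5, 6, 7, 8, 9, 10, 11, 12, 13}
Full difference set: {0} ∪ (positive diffs) ∪ (negative diffs).
|A - A| = 1 + 2·13 = 27 (matches direct enumeration: 27).

|A - A| = 27


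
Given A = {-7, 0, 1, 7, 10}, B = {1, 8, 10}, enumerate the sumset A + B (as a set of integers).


A + B = {a + b : a ∈ A, b ∈ B}.
Enumerate all |A|·|B| = 5·3 = 15 pairs (a, b) and collect distinct sums.
a = -7: -7+1=-6, -7+8=1, -7+10=3
a = 0: 0+1=1, 0+8=8, 0+10=10
a = 1: 1+1=2, 1+8=9, 1+10=11
a = 7: 7+1=8, 7+8=15, 7+10=17
a = 10: 10+1=11, 10+8=18, 10+10=20
Collecting distinct sums: A + B = {-6, 1, 2, 3, 8, 9, 10, 11, 15, 17, 18, 20}
|A + B| = 12

A + B = {-6, 1, 2, 3, 8, 9, 10, 11, 15, 17, 18, 20}


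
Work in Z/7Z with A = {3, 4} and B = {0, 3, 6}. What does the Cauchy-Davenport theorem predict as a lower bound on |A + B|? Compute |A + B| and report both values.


Cauchy-Davenport: |A + B| ≥ min(p, |A| + |B| - 1) for A, B nonempty in Z/pZ.
|A| = 2, |B| = 3, p = 7.
CD lower bound = min(7, 2 + 3 - 1) = min(7, 4) = 4.
Compute A + B mod 7 directly:
a = 3: 3+0=3, 3+3=6, 3+6=2
a = 4: 4+0=4, 4+3=0, 4+6=3
A + B = {0, 2, 3, 4, 6}, so |A + B| = 5.
Verify: 5 ≥ 4? Yes ✓.

CD lower bound = 4, actual |A + B| = 5.
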